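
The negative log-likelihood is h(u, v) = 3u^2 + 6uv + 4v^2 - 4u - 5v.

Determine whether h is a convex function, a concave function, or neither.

convex

h is quadratic, so its Hessian is the constant matrix H = [[6, 6], [6, 8]].
det(H) = 12, tr(H) = 14.
det(H) > 0 and tr(H) > 0, so H is positive definite everywhere: convex.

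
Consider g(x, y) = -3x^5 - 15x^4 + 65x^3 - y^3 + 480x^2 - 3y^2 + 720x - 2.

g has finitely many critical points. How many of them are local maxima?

2

g separates as a function of x plus a function of y, so ∇g=0 decouples.
∂g/∂x = -15(x - 4)(x + 1)(x + 3)(x + 4) = 0 at x ∈ {-4, -3, -1, 4}; ∂g/∂y = -3y(y + 2) = 0 at y ∈ {-2, 0}.
The Hessian is diagonal: diag(g_xx, g_yy). Second derivatives: g_xx(-4)=360, g_xx(-3)=-210, g_xx(-1)=450, g_xx(4)=-4200; g_yy(-2)=6, g_yy(0)=-6.
Local maxima occur where both diagonal entries negative: (-3, 0), (4, 0). Count: 2.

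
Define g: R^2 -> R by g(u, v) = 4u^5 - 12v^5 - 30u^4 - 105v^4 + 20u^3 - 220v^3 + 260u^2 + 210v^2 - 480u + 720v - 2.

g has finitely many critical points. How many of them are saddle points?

8

g separates as a function of u plus a function of v, so ∇g=0 decouples.
∂g/∂u = 20(u - 4)(u - 3)(u - 1)(u + 2) = 0 at u ∈ {-2, 1, 3, 4}; ∂g/∂v = -60(v - 1)(v + 1)(v + 3)(v + 4) = 0 at v ∈ {-4, -3, -1, 1}.
The Hessian is diagonal: diag(g_uu, g_vv). Second derivatives: g_uu(-2)=-1800, g_uu(1)=360, g_uu(3)=-200, g_uu(4)=360; g_vv(-4)=900, g_vv(-3)=-480, g_vv(-1)=720, g_vv(1)=-2400.
Saddle points occur where the two diagonal entries have opposite signs: (-2, -4), (-2, -1), (1, -3), (1, 1), (3, -4), (3, -1), (4, -3), (4, 1). Count: 8.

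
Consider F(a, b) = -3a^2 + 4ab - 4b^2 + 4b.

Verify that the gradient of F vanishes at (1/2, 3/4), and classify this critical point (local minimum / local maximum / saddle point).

∇F = (-6a + 4b, 4a - 8b + 4); substituting (1/2, 3/4) gives ∇F = (0, 0), so (1/2, 3/4) is indeed a critical point.
The Hessian of F is constant: H = [[-6, 4], [4, -8]].
det(H) = (-6)·(-8) − 4² = 32.
det(H) > 0 and tr(H) = -14 < 0, so H is negative definite and the point is a local maximum.

local maximum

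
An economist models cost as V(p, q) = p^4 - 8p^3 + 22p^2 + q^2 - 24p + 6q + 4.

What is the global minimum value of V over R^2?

-14

V(p,q) separates as A(p) + B(q) + 4, so its minimum is min A + min B + 4.
A'(p) = 4(p - 3)(p - 2)(p - 1) vanishes at p ∈ {1, 2, 3}; B'(q) = 2q + 6 vanishes at q ∈ {-3}.
Local minima of A (where A''>0): A(1)=-9, A(3)=-9. Local minima of B: B(-3)=-9.
So the global minimum of V is A(1) + B(-3) + 4 = -9 − 9 + 4 = -14, attained at (1, -3).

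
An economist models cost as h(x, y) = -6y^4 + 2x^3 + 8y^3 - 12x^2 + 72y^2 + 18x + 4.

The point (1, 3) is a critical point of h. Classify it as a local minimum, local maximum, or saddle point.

The mixed partial ∂²h/∂x∂y is 0, so the Hessian at any point is diag(h_xx, h_yy) = diag(12(x - 2), 24(-3y^2 + 2y + 6)).
At (1, 3): H = diag(-12, -360).
Both eigenvalues are negative, so H is negative definite: a local maximum.

local maximum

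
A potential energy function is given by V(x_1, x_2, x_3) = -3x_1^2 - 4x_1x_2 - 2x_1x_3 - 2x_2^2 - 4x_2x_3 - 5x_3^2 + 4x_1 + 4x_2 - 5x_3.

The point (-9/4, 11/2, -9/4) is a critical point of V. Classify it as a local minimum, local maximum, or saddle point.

local maximum

The Hessian is constant: H = [[-6, -4, -2], [-4, -4, -4], [-2, -4, -10]].
Leading principal minors: Δ₁ = -6, Δ₂ = 8, Δ₃ = -32.
The minors alternate sign starting negative (−, +, −), so H is negative definite: a local maximum.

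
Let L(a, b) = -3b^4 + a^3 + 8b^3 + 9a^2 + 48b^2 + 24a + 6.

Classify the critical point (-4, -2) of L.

The mixed partial ∂²L/∂a∂b is 0, so the Hessian at any point is diag(L_aa, L_bb) = diag(6(a + 3), 12(-3b^2 + 4b + 8)).
At (-4, -2): H = diag(-6, -144).
Both eigenvalues are negative, so H is negative definite: a local maximum.

local maximum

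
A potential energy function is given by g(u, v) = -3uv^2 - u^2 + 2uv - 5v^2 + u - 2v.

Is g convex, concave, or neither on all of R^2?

neither

The term -3uv^2 is cubic, so the Hessian is not constant.
∂²g/∂v² = -6u - 10, which takes both signs as u varies (negative for sufficiently large u). A diagonal entry of the Hessian changing sign means the Hessian is neither positive- nor negative-semidefinite on all of R^2.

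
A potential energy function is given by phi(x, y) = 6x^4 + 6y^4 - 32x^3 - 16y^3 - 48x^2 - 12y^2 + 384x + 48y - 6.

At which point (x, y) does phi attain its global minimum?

phi(x,y) separates as P(x) + Q(y) − 6, so its minimum is min P + min Q − 6.
P'(x) = 24(x - 4)(x - 2)(x + 2) vanishes at x ∈ {-2, 2, 4}; Q'(y) = 24(y - 2)(y - 1)(y + 1) vanishes at y ∈ {-1, 1, 2}.
Local minima of P (where P''>0): P(-2)=-608, P(4)=256. Local minima of Q: Q(-1)=-38, Q(2)=16.
So the global minimum of phi is P(-2) + Q(-1) − 6 = -608 − 38 − 6 = -652, attained at (-2, -1).

(-2, -1)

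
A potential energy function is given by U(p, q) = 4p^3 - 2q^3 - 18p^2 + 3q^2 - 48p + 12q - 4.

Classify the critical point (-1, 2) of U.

The mixed partial ∂²U/∂p∂q is 0, so the Hessian at any point is diag(U_pp, U_qq) = diag(12(2p - 3), 6(-2q + 1)).
At (-1, 2): H = diag(-60, -18).
Both eigenvalues are negative, so H is negative definite: a local maximum.

local maximum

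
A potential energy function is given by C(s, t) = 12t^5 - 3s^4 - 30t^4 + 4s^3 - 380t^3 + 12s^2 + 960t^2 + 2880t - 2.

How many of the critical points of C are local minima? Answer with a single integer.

C separates as a function of s plus a function of t, so ∇C=0 decouples.
∂C/∂s = -12s(s - 2)(s + 1) = 0 at s ∈ {-1, 0, 2}; ∂C/∂t = 60(t - 4)(t - 3)(t + 1)(t + 4) = 0 at t ∈ {-4, -1, 3, 4}.
The Hessian is diagonal: diag(C_ss, C_tt). Second derivatives: C_ss(-1)=-36, C_ss(0)=24, C_ss(2)=-72; C_tt(-4)=-10080, C_tt(-1)=3600, C_tt(3)=-1680, C_tt(4)=2400.
Local minima occur where both diagonal entries positive: (0, -1), (0, 4). Count: 2.

2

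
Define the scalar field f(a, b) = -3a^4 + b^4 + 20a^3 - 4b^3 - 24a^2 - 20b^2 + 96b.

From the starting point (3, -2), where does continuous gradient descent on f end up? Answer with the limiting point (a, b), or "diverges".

f is separable, so gradient descent decouples: a follows -∂f/∂a, b follows -∂f/∂b.
∂f/∂a = -12a(a - 4)(a - 1); at a=3 this is 72, so a decreases.
∂f/∂b = 4(b - 4)(b - 2)(b + 3); at b=-2 this is 96, so b decreases.
a converges to its nearest critical value 1 (a local min of the a-part); b converges to -3. The iterate converges to (1, -3).

(1, -3)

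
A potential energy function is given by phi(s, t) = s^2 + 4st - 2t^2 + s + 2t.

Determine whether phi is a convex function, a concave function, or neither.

neither

phi is quadratic, so its Hessian is the constant matrix H = [[2, 4], [4, -4]].
det(H) = -24, tr(H) = -2.
det(H) < 0, so H is indefinite: neither convex nor concave.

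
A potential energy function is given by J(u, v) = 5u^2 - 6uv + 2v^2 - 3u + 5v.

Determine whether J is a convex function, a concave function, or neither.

J is quadratic, so its Hessian is the constant matrix H = [[10, -6], [-6, 4]].
det(H) = 4, tr(H) = 14.
det(H) > 0 and tr(H) > 0, so H is positive definite everywhere: convex.

convex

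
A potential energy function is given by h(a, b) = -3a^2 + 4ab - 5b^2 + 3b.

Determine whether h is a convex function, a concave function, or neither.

h is quadratic, so its Hessian is the constant matrix H = [[-6, 4], [4, -10]].
det(H) = 44, tr(H) = -16.
det(H) > 0 and tr(H) < 0, so H is negative definite everywhere: concave.

concave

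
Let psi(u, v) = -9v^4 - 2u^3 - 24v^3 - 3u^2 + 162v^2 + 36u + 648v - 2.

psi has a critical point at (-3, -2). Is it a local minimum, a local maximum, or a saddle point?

local minimum

The mixed partial ∂²psi/∂u∂v is 0, so the Hessian at any point is diag(psi_uu, psi_vv) = diag(-6(2u + 1), 36(-3v^2 - 4v + 9)).
At (-3, -2): H = diag(30, 180).
Both eigenvalues are positive, so H is positive definite: a local minimum.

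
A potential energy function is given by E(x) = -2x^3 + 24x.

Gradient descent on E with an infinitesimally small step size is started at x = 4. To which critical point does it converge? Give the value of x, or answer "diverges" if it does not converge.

diverges

E'(x) = -6(x - 2)(x + 2), so E'(4) = -72.
Gradient descent moves in the -E' direction, i.e. x is increasing.
There is no critical point above x=4, and E' keeps the same sign, so the iterate runs off to +∞.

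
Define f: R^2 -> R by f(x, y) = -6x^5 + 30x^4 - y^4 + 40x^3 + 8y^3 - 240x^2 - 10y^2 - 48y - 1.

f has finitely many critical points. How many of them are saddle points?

6

f separates as a function of x plus a function of y, so ∇f=0 decouples.
∂f/∂x = -30x(x - 4)(x - 2)(x + 2) = 0 at x ∈ {-2, 0, 2, 4}; ∂f/∂y = -4(y - 4)(y - 3)(y + 1) = 0 at y ∈ {-1, 3, 4}.
The Hessian is diagonal: diag(f_xx, f_yy). Second derivatives: f_xx(-2)=1440, f_xx(0)=-480, f_xx(2)=480, f_xx(4)=-1440; f_yy(-1)=-80, f_yy(3)=16, f_yy(4)=-20.
Saddle points occur where the two diagonal entries have opposite signs: (-2, -1), (-2, 4), (0, 3), (2, -1), (2, 4), (4, 3). Count: 6.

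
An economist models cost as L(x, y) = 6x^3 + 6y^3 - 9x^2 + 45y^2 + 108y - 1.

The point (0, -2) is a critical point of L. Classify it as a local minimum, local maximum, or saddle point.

The mixed partial ∂²L/∂x∂y is 0, so the Hessian at any point is diag(L_xx, L_yy) = diag(18(2x - 1), 18(2y + 5)).
At (0, -2): H = diag(-18, 18).
The eigenvalues have opposite signs, so H is indefinite: a saddle point.

saddle point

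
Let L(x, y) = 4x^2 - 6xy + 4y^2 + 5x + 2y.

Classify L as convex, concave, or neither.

convex

L is quadratic, so its Hessian is the constant matrix H = [[8, -6], [-6, 8]].
det(H) = 28, tr(H) = 16.
det(H) > 0 and tr(H) > 0, so H is positive definite everywhere: convex.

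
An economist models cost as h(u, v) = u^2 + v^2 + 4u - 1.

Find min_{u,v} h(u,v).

h(u,v) separates as P(u) + Q(v) − 1, so its minimum is min P + min Q − 1.
P'(u) = 2u + 4 vanishes at u ∈ {-2}; Q'(v) = 2v vanishes at v ∈ {0}.
Local minima of P (where P''>0): P(-2)=-4. Local minima of Q: Q(0)=0.
So the global minimum of h is P(-2) + Q(0) − 1 = -4 + 0 − 1 = -5, attained at (-2, 0).

-5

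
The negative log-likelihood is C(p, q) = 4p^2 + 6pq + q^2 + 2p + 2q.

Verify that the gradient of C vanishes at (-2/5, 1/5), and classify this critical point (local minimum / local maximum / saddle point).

∇C = (8p + 6q + 2, 6p + 2q + 2); substituting (-2/5, 1/5) gives ∇C = (0, 0), so (-2/5, 1/5) is indeed a critical point.
The Hessian of C is constant: H = [[8, 6], [6, 2]].
det(H) = 8·2 − 6² = -20.
Since det(H) < 0, H is indefinite and the critical point is a saddle point.

saddle point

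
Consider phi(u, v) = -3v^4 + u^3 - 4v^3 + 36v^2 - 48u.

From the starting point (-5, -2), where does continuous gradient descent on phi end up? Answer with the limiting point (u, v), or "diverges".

diverges

phi is separable, so gradient descent decouples: u follows -∂phi/∂u, v follows -∂phi/∂v.
∂phi/∂u = 3(u - 4)(u + 4); at u=-5 this is 27, so u decreases.
∂phi/∂v = -12v(v - 2)(v + 3); at v=-2 this is -96, so v increases.
The u-coordinate has no critical point in that direction and runs off to infinity.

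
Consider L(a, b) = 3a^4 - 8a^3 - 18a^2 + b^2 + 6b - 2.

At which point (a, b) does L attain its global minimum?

(3, -3)

L(a,b) separates as P(a) + Q(b) − 2, so its minimum is min P + min Q − 2.
P'(a) = 12a(a - 3)(a + 1) vanishes at a ∈ {-1, 0, 3}; Q'(b) = 2b + 6 vanishes at b ∈ {-3}.
Local minima of P (where P''>0): P(-1)=-7, P(3)=-135. Local minima of Q: Q(-3)=-9.
So the global minimum of L is P(3) + Q(-3) − 2 = -135 − 9 − 2 = -146, attained at (3, -3).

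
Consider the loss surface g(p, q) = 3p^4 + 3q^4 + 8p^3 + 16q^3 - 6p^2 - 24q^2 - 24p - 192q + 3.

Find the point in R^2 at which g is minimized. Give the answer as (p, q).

g(p,q) separates as A(p) + B(q) + 3, so its minimum is min A + min B + 3.
A'(p) = 12(p - 1)(p + 1)(p + 2) vanishes at p ∈ {-2, -1, 1}; B'(q) = 12(q - 2)(q + 2)(q + 4) vanishes at q ∈ {-4, -2, 2}.
Local minima of A (where A''>0): A(-2)=8, A(1)=-19. Local minima of B: B(-4)=128, B(2)=-304.
So the global minimum of g is A(1) + B(2) + 3 = -19 − 304 + 3 = -320, attained at (1, 2).

(1, 2)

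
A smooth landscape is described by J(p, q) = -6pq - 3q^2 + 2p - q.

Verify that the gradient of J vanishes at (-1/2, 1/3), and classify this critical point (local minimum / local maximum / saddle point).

∇J = (-6q + 2, -6p - 6q - 1); substituting (-1/2, 1/3) gives ∇J = (0, 0), so (-1/2, 1/3) is indeed a critical point.
The Hessian of J is constant: H = [[0, -6], [-6, -6]].
det(H) = 0·(-6) − (-6)² = -36.
Since det(H) < 0, H is indefinite and the critical point is a saddle point.

saddle point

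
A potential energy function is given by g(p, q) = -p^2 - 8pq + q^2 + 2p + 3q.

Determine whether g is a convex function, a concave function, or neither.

g is quadratic, so its Hessian is the constant matrix H = [[-2, -8], [-8, 2]].
det(H) = -68, tr(H) = 0.
det(H) < 0, so H is indefinite: neither convex nor concave.

neither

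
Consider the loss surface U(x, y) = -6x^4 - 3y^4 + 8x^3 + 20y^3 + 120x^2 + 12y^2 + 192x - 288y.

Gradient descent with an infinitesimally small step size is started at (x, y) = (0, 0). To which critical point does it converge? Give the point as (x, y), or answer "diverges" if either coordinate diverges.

(-1, 3)

U is separable, so gradient descent decouples: x follows -∂U/∂x, y follows -∂U/∂y.
∂U/∂x = -24(x - 4)(x + 1)(x + 2); at x=0 this is 192, so x decreases.
∂U/∂y = -12(y - 4)(y - 3)(y + 2); at y=0 this is -288, so y increases.
x converges to its nearest critical value -1 (a local min of the x-part); y converges to 3. The iterate converges to (-1, 3).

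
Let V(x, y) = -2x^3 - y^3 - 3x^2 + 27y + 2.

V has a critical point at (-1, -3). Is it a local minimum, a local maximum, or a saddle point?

local minimum

The mixed partial ∂²V/∂x∂y is 0, so the Hessian at any point is diag(V_xx, V_yy) = diag(-6(2x + 1), -6y).
At (-1, -3): H = diag(6, 18).
Both eigenvalues are positive, so H is positive definite: a local minimum.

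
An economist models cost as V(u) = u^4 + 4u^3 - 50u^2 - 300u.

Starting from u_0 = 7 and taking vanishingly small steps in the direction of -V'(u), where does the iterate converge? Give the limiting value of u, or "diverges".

V'(u) = 4(u - 5)(u + 3)(u + 5), so V'(7) = 960.
Gradient descent moves in the -V' direction, i.e. u is decreasing.
The nearest critical point in that direction is u = 5, where V'' = 320 > 0 (a local minimum). The iterate converges there.

5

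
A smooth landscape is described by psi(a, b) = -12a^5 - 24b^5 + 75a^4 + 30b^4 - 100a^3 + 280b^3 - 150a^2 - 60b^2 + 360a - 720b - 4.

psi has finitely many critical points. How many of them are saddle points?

8

psi separates as a function of a plus a function of b, so ∇psi=0 decouples.
∂psi/∂a = -60(a - 3)(a - 2)(a - 1)(a + 1) = 0 at a ∈ {-1, 1, 2, 3}; ∂psi/∂b = -120(b - 3)(b - 1)(b + 1)(b + 2) = 0 at b ∈ {-2, -1, 1, 3}.
The Hessian is diagonal: diag(psi_aa, psi_bb). Second derivatives: psi_aa(-1)=1440, psi_aa(1)=-240, psi_aa(2)=180, psi_aa(3)=-480; psi_bb(-2)=1800, psi_bb(-1)=-960, psi_bb(1)=1440, psi_bb(3)=-4800.
Saddle points occur where the two diagonal entries have opposite signs: (-1, -1), (-1, 3), (1, -2), (1, 1), (2, -1), (2, 3), (3, -2), (3, 1). Count: 8.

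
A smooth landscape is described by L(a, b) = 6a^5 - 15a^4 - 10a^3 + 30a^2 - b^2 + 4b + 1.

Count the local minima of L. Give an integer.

0

L separates as a function of a plus a function of b, so ∇L=0 decouples.
∂L/∂a = 30a(a - 2)(a - 1)(a + 1) = 0 at a ∈ {-1, 0, 1, 2}; ∂L/∂b = -2(b - 2) = 0 at b ∈ {2}.
The Hessian is diagonal: diag(L_aa, L_bb). Second derivatives: L_aa(-1)=-180, L_aa(0)=60, L_aa(1)=-60, L_aa(2)=180; L_bb(2)=-2.
Local minima occur where both diagonal entries positive: none. Count: 0.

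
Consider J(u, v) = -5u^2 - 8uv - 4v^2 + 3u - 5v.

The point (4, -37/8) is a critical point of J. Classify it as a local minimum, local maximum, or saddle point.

The Hessian of J is constant: H = [[-10, -8], [-8, -8]].
det(H) = (-10)·(-8) − (-8)² = 16.
det(H) > 0 and tr(H) = -18 < 0, so H is negative definite and the point is a local maximum.

local maximum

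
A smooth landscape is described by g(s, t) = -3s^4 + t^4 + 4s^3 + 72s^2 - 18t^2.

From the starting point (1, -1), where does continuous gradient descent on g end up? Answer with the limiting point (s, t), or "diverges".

g is separable, so gradient descent decouples: s follows -∂g/∂s, t follows -∂g/∂t.
∂g/∂s = -12s(s - 4)(s + 3); at s=1 this is 144, so s decreases.
∂g/∂t = 4t(t - 3)(t + 3); at t=-1 this is 32, so t decreases.
s converges to its nearest critical value 0 (a local min of the s-part); t converges to -3. The iterate converges to (0, -3).

(0, -3)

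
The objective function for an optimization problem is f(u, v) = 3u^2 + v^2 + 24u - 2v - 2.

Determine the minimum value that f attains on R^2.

-51

f(u,v) separates as P(u) + Q(v) − 2, so its minimum is min P + min Q − 2.
P'(u) = 6u + 24 vanishes at u ∈ {-4}; Q'(v) = 2v - 2 vanishes at v ∈ {1}.
Local minima of P (where P''>0): P(-4)=-48. Local minima of Q: Q(1)=-1.
So the global minimum of f is P(-4) + Q(1) − 2 = -48 − 1 − 2 = -51, attained at (-4, 1).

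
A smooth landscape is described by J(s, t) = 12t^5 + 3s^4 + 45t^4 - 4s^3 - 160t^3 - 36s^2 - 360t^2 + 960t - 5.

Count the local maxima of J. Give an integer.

2

J separates as a function of s plus a function of t, so ∇J=0 decouples.
∂J/∂s = 12s(s - 3)(s + 2) = 0 at s ∈ {-2, 0, 3}; ∂J/∂t = 60(t - 2)(t - 1)(t + 2)(t + 4) = 0 at t ∈ {-4, -2, 1, 2}.
The Hessian is diagonal: diag(J_ss, J_tt). Second derivatives: J_ss(-2)=120, J_ss(0)=-72, J_ss(3)=180; J_tt(-4)=-3600, J_tt(-2)=1440, J_tt(1)=-900, J_tt(2)=1440.
Local maxima occur where both diagonal entries negative: (0, -4), (0, 1). Count: 2.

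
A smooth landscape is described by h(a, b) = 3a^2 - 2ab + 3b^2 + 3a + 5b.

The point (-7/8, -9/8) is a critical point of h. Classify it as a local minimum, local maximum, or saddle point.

local minimum

The Hessian of h is constant: H = [[6, -2], [-2, 6]].
det(H) = 6·6 − (-2)² = 32.
det(H) > 0 and tr(H) = 12 > 0, so H is positive definite and the point is a local minimum.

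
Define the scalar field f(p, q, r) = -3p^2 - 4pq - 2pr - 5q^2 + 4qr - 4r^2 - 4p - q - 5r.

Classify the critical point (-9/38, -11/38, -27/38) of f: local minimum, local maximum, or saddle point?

The Hessian is constant: H = [[-6, -4, -2], [-4, -10, 4], [-2, 4, -8]].
Leading principal minors: Δ₁ = -6, Δ₂ = 44, Δ₃ = -152.
The minors alternate sign starting negative (−, +, −), so H is negative definite: a local maximum.

local maximum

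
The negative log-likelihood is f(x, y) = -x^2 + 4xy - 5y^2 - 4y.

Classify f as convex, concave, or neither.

f is quadratic, so its Hessian is the constant matrix H = [[-2, 4], [4, -10]].
det(H) = 4, tr(H) = -12.
det(H) > 0 and tr(H) < 0, so H is negative definite everywhere: concave.

concave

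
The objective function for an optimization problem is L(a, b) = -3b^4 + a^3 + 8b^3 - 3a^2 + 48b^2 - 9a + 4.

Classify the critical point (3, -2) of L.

The mixed partial ∂²L/∂a∂b is 0, so the Hessian at any point is diag(L_aa, L_bb) = diag(6(a - 1), 12(-3b^2 + 4b + 8)).
At (3, -2): H = diag(12, -144).
The eigenvalues have opposite signs, so H is indefinite: a saddle point.

saddle point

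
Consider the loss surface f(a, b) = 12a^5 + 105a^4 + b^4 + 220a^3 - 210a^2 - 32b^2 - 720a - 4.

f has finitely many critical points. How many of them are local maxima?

2

f separates as a function of a plus a function of b, so ∇f=0 decouples.
∂f/∂a = 60(a - 1)(a + 1)(a + 3)(a + 4) = 0 at a ∈ {-4, -3, -1, 1}; ∂f/∂b = 4b(b - 4)(b + 4) = 0 at b ∈ {-4, 0, 4}.
The Hessian is diagonal: diag(f_aa, f_bb). Second derivatives: f_aa(-4)=-900, f_aa(-3)=480, f_aa(-1)=-720, f_aa(1)=2400; f_bb(-4)=128, f_bb(0)=-64, f_bb(4)=128.
Local maxima occur where both diagonal entries negative: (-4, 0), (-1, 0). Count: 2.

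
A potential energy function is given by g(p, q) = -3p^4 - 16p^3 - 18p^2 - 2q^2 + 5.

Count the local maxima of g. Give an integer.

2

g separates as a function of p plus a function of q, so ∇g=0 decouples.
∂g/∂p = -12p(p + 1)(p + 3) = 0 at p ∈ {-3, -1, 0}; ∂g/∂q = -4q = 0 at q ∈ {0}.
The Hessian is diagonal: diag(g_pp, g_qq). Second derivatives: g_pp(-3)=-72, g_pp(-1)=24, g_pp(0)=-36; g_qq(0)=-4.
Local maxima occur where both diagonal entries negative: (-3, 0), (0, 0). Count: 2.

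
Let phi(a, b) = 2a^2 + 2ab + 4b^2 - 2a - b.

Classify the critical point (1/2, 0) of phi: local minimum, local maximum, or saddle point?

local minimum

The Hessian of phi is constant: H = [[4, 2], [2, 8]].
det(H) = 4·8 − 2² = 28.
det(H) > 0 and tr(H) = 12 > 0, so H is positive definite and the point is a local minimum.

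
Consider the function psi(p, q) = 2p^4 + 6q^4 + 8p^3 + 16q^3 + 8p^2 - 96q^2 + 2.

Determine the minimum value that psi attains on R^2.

-1022

psi(p,q) separates as A(p) + B(q) + 2, so its minimum is min A + min B + 2.
A'(p) = 8p(p + 1)(p + 2) vanishes at p ∈ {-2, -1, 0}; B'(q) = 24q(q - 2)(q + 4) vanishes at q ∈ {-4, 0, 2}.
Local minima of A (where A''>0): A(-2)=0, A(0)=0. Local minima of B: B(-4)=-1024, B(2)=-160.
So the global minimum of psi is A(-2) + B(-4) + 2 = 0 − 1024 + 2 = -1022, attained at (-2, -4).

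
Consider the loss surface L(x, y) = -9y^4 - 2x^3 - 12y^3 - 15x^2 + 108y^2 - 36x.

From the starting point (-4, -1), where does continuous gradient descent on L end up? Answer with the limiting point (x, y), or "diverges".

L is separable, so gradient descent decouples: x follows -∂L/∂x, y follows -∂L/∂y.
∂L/∂x = -6(x + 2)(x + 3); at x=-4 this is -12, so x increases.
∂L/∂y = -36y(y - 2)(y + 3); at y=-1 this is -216, so y increases.
x converges to its nearest critical value -3 (a local min of the x-part); y converges to 0. The iterate converges to (-3, 0).

(-3, 0)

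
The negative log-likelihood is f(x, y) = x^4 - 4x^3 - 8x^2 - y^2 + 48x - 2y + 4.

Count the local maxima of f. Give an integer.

1

f separates as a function of x plus a function of y, so ∇f=0 decouples.
∂f/∂x = 4(x - 3)(x - 2)(x + 2) = 0 at x ∈ {-2, 2, 3}; ∂f/∂y = -2(y + 1) = 0 at y ∈ {-1}.
The Hessian is diagonal: diag(f_xx, f_yy). Second derivatives: f_xx(-2)=80, f_xx(2)=-16, f_xx(3)=20; f_yy(-1)=-2.
Local maxima occur where both diagonal entries negative: (2, -1). Count: 1.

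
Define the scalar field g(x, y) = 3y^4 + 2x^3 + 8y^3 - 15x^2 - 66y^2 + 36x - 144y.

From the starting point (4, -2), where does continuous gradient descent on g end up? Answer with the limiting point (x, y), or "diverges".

g is separable, so gradient descent decouples: x follows -∂g/∂x, y follows -∂g/∂y.
∂g/∂x = 6(x - 3)(x - 2); at x=4 this is 12, so x decreases.
∂g/∂y = 12(y - 3)(y + 1)(y + 4); at y=-2 this is 120, so y decreases.
x converges to its nearest critical value 3 (a local min of the x-part); y converges to -4. The iterate converges to (3, -4).

(3, -4)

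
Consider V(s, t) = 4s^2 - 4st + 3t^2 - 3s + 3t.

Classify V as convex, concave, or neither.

convex

V is quadratic, so its Hessian is the constant matrix H = [[8, -4], [-4, 6]].
det(H) = 32, tr(H) = 14.
det(H) > 0 and tr(H) > 0, so H is positive definite everywhere: convex.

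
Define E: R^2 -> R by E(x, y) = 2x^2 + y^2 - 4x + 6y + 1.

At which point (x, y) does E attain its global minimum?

(1, -3)

E(x,y) separates as P(x) + Q(y) + 1, so its minimum is min P + min Q + 1.
P'(x) = 4x - 4 vanishes at x ∈ {1}; Q'(y) = 2y + 6 vanishes at y ∈ {-3}.
Local minima of P (where P''>0): P(1)=-2. Local minima of Q: Q(-3)=-9.
So the global minimum of E is P(1) + Q(-3) + 1 = -2 − 9 + 1 = -10, attained at (1, -3).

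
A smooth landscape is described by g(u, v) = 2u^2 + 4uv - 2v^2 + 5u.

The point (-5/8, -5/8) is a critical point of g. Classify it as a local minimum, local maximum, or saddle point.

saddle point

The Hessian of g is constant: H = [[4, 4], [4, -4]].
det(H) = 4·(-4) − 4² = -32.
Since det(H) < 0, H is indefinite and the critical point is a saddle point.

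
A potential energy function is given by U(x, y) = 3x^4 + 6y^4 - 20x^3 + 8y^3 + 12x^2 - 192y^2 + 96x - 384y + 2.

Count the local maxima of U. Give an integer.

U separates as a function of x plus a function of y, so ∇U=0 decouples.
∂U/∂x = 12(x - 4)(x - 2)(x + 1) = 0 at x ∈ {-1, 2, 4}; ∂U/∂y = 24(y - 4)(y + 1)(y + 4) = 0 at y ∈ {-4, -1, 4}.
The Hessian is diagonal: diag(U_xx, U_yy). Second derivatives: U_xx(-1)=180, U_xx(2)=-72, U_xx(4)=120; U_yy(-4)=576, U_yy(-1)=-360, U_yy(4)=960.
Local maxima occur where both diagonal entries negative: (2, -1). Count: 1.

1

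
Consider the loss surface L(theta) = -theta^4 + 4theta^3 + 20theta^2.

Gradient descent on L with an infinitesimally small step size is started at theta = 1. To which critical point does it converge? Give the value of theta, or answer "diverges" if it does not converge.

0

L'(theta) = -4theta(theta - 5)(theta + 2), so L'(1) = 48.
Gradient descent moves in the -L' direction, i.e. theta is decreasing.
The nearest critical point in that direction is theta = 0, where L'' = 40 > 0 (a local minimum). The iterate converges there.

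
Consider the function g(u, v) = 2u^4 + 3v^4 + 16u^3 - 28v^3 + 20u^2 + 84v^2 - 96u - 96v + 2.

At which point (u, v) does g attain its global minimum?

g(u,v) separates as P(u) + Q(v) + 2, so its minimum is min P + min Q + 2.
P'(u) = 8(u - 1)(u + 3)(u + 4) vanishes at u ∈ {-4, -3, 1}; Q'(v) = 12(v - 4)(v - 2)(v - 1) vanishes at v ∈ {1, 2, 4}.
Local minima of P (where P''>0): P(-4)=192, P(1)=-58. Local minima of Q: Q(1)=-37, Q(4)=-64.
So the global minimum of g is P(1) + Q(4) + 2 = -58 − 64 + 2 = -120, attained at (1, 4).

(1, 4)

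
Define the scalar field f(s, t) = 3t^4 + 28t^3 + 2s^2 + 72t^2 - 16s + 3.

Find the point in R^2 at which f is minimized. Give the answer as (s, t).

f(s,t) separates as P(s) + Q(t) + 3, so its minimum is min P + min Q + 3.
P'(s) = 4s - 16 vanishes at s ∈ {4}; Q'(t) = 12t(t + 3)(t + 4) vanishes at t ∈ {-4, -3, 0}.
Local minima of P (where P''>0): P(4)=-32. Local minima of Q: Q(-4)=128, Q(0)=0.
So the global minimum of f is P(4) + Q(0) + 3 = -32 + 0 + 3 = -29, attained at (4, 0).

(4, 0)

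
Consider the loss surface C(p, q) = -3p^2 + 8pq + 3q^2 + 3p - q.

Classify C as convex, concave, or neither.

C is quadratic, so its Hessian is the constant matrix H = [[-6, 8], [8, 6]].
det(H) = -100, tr(H) = 0.
det(H) < 0, so H is indefinite: neither convex nor concave.

neither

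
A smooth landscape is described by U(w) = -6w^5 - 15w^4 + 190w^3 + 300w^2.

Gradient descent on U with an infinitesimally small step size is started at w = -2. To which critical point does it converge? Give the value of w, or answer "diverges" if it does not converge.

-5

U'(w) = -30w(w - 4)(w + 1)(w + 5), so U'(-2) = 1080.
Gradient descent moves in the -U' direction, i.e. w is decreasing.
The nearest critical point in that direction is w = -5, where U'' = 5400 > 0 (a local minimum). The iterate converges there.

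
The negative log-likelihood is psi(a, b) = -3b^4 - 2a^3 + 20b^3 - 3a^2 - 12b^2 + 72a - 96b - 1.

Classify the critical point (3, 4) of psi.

The mixed partial ∂²psi/∂a∂b is 0, so the Hessian at any point is diag(psi_aa, psi_bb) = diag(-6(2a + 1), 12(-3b^2 + 10b - 2)).
At (3, 4): H = diag(-42, -120).
Both eigenvalues are negative, so H is negative definite: a local maximum.

local maximum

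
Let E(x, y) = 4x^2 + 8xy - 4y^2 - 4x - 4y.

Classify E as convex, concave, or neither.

E is quadratic, so its Hessian is the constant matrix H = [[8, 8], [8, -8]].
det(H) = -128, tr(H) = 0.
det(H) < 0, so H is indefinite: neither convex nor concave.

neither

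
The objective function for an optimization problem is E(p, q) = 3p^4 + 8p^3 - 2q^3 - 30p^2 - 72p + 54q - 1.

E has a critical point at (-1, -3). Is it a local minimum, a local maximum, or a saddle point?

The mixed partial ∂²E/∂p∂q is 0, so the Hessian at any point is diag(E_pp, E_qq) = diag(12(3p^2 + 4p - 5), -12q).
At (-1, -3): H = diag(-72, 36).
The eigenvalues have opposite signs, so H is indefinite: a saddle point.

saddle point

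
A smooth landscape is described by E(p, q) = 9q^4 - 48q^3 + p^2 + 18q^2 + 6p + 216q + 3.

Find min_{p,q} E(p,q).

-147

E(p,q) separates as A(p) + B(q) + 3, so its minimum is min A + min B + 3.
A'(p) = 2p + 6 vanishes at p ∈ {-3}; B'(q) = 36(q - 3)(q - 2)(q + 1) vanishes at q ∈ {-1, 2, 3}.
Local minima of A (where A''>0): A(-3)=-9. Local minima of B: B(-1)=-141, B(3)=243.
So the global minimum of E is A(-3) + B(-1) + 3 = -9 − 141 + 3 = -147, attained at (-3, -1).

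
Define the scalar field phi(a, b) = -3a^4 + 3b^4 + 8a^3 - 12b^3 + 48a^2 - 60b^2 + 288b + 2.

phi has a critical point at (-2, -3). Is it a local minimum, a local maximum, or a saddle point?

saddle point

The mixed partial ∂²phi/∂a∂b is 0, so the Hessian at any point is diag(phi_aa, phi_bb) = diag(12(-3a^2 + 4a + 8), 12(3b^2 - 6b - 10)).
At (-2, -3): H = diag(-144, 420).
The eigenvalues have opposite signs, so H is indefinite: a saddle point.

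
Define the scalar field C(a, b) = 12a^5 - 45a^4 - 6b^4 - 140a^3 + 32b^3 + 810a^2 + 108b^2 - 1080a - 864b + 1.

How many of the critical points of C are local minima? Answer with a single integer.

C separates as a function of a plus a function of b, so ∇C=0 decouples.
∂C/∂a = 60(a - 3)(a - 2)(a - 1)(a + 3) = 0 at a ∈ {-3, 1, 2, 3}; ∂C/∂b = -24(b - 4)(b - 3)(b + 3) = 0 at b ∈ {-3, 3, 4}.
The Hessian is diagonal: diag(C_aa, C_bb). Second derivatives: C_aa(-3)=-7200, C_aa(1)=480, C_aa(2)=-300, C_aa(3)=720; C_bb(-3)=-1008, C_bb(3)=144, C_bb(4)=-168.
Local minima occur where both diagonal entries positive: (1, 3), (3, 3). Count: 2.

2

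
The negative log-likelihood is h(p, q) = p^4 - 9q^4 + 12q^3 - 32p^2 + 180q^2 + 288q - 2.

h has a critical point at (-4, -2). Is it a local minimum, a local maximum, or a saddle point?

saddle point

The mixed partial ∂²h/∂p∂q is 0, so the Hessian at any point is diag(h_pp, h_qq) = diag(4(3p^2 - 16), 36(-3q^2 + 2q + 10)).
At (-4, -2): H = diag(128, -216).
The eigenvalues have opposite signs, so H is indefinite: a saddle point.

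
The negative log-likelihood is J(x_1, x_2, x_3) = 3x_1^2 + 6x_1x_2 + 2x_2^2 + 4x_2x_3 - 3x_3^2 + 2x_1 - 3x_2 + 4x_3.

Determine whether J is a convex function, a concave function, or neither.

neither

J is quadratic, so its Hessian is the constant matrix H = [[6, 6, 0], [6, 4, 4], [0, 4, -6]].
Leading principal minors: 6, -12, -24.
Neither pattern holds ⇒ H is indefinite ⇒ neither convex nor concave.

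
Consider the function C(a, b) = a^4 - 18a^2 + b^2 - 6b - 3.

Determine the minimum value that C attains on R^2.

C(a,b) separates as P(a) + Q(b) − 3, so its minimum is min P + min Q − 3.
P'(a) = 4a(a - 3)(a + 3) vanishes at a ∈ {-3, 0, 3}; Q'(b) = 2b - 6 vanishes at b ∈ {3}.
Local minima of P (where P''>0): P(-3)=-81, P(3)=-81. Local minima of Q: Q(3)=-9.
So the global minimum of C is P(-3) + Q(3) − 3 = -81 − 9 − 3 = -93, attained at (-3, 3).

-93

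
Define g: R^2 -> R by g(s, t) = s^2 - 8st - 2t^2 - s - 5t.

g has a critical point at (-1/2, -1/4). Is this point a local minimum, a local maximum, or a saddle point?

saddle point

The Hessian of g is constant: H = [[2, -8], [-8, -4]].
det(H) = 2·(-4) − (-8)² = -72.
Since det(H) < 0, H is indefinite and the critical point is a saddle point.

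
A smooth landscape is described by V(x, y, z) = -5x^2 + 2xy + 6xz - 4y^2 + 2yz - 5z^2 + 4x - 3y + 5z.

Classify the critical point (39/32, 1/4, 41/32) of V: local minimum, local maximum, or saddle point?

local maximum

The Hessian is constant: H = [[-10, 2, 6], [2, -8, 2], [6, 2, -10]].
Leading principal minors: Δ₁ = -10, Δ₂ = 76, Δ₃ = -384.
The minors alternate sign starting negative (−, +, −), so H is negative definite: a local maximum.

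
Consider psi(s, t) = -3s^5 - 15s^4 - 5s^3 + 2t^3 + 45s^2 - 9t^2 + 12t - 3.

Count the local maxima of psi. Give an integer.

psi separates as a function of s plus a function of t, so ∇psi=0 decouples.
∂psi/∂s = -15s(s - 1)(s + 2)(s + 3) = 0 at s ∈ {-3, -2, 0, 1}; ∂psi/∂t = 6(t - 2)(t - 1) = 0 at t ∈ {1, 2}.
The Hessian is diagonal: diag(psi_ss, psi_tt). Second derivatives: psi_ss(-3)=180, psi_ss(-2)=-90, psi_ss(0)=90, psi_ss(1)=-180; psi_tt(1)=-6, psi_tt(2)=6.
Local maxima occur where both diagonal entries negative: (-2, 1), (1, 1). Count: 2.

2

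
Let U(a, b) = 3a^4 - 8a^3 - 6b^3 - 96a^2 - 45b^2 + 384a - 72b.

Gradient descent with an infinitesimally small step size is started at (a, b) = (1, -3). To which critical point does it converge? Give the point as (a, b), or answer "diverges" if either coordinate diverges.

U is separable, so gradient descent decouples: a follows -∂U/∂a, b follows -∂U/∂b.
∂U/∂a = 12(a - 4)(a - 2)(a + 4); at a=1 this is 180, so a decreases.
∂U/∂b = -18(b + 1)(b + 4); at b=-3 this is 36, so b decreases.
a converges to its nearest critical value -4 (a local min of the a-part); b converges to -4. The iterate converges to (-4, -4).

(-4, -4)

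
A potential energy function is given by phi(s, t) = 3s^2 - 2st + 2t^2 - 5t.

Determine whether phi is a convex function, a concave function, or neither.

phi is quadratic, so its Hessian is the constant matrix H = [[6, -2], [-2, 4]].
det(H) = 20, tr(H) = 10.
det(H) > 0 and tr(H) > 0, so H is positive definite everywhere: convex.

convex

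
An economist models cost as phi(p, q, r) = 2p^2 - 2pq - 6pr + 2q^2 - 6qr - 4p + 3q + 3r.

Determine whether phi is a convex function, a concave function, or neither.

neither

phi is quadratic, so its Hessian is the constant matrix H = [[4, -2, -6], [-2, 4, -6], [-6, -6, 0]].
Leading principal minors: 4, 12, -432.
Neither pattern holds ⇒ H is indefinite ⇒ neither convex nor concave.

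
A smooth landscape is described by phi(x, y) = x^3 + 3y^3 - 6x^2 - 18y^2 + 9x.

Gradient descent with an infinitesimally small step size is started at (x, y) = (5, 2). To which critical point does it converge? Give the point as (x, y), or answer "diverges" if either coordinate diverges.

phi is separable, so gradient descent decouples: x follows -∂phi/∂x, y follows -∂phi/∂y.
∂phi/∂x = 3(x - 3)(x - 1); at x=5 this is 24, so x decreases.
∂phi/∂y = 9y(y - 4); at y=2 this is -36, so y increases.
x converges to its nearest critical value 3 (a local min of the x-part); y converges to 4. The iterate converges to (3, 4).

(3, 4)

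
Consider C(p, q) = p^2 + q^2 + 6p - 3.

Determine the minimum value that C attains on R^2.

C(p,q) separates as A(p) + B(q) − 3, so its minimum is min A + min B − 3.
A'(p) = 2p + 6 vanishes at p ∈ {-3}; B'(q) = 2q vanishes at q ∈ {0}.
Local minima of A (where A''>0): A(-3)=-9. Local minima of B: B(0)=0.
So the global minimum of C is A(-3) + B(0) − 3 = -9 + 0 − 3 = -12, attained at (-3, 0).

-12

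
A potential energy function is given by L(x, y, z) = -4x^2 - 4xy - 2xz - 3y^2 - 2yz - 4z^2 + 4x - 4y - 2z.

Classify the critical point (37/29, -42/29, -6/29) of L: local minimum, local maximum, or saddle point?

local maximum

The Hessian is constant: H = [[-8, -4, -2], [-4, -6, -2], [-2, -2, -8]].
Leading principal minors: Δ₁ = -8, Δ₂ = 32, Δ₃ = -232.
The minors alternate sign starting negative (−, +, −), so H is negative definite: a local maximum.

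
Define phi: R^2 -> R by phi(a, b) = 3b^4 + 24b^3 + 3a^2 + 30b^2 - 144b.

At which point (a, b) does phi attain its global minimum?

phi(a,b) separates as P(a) + Q(b), so its minimum is min P + min Q.
P'(a) = 6a vanishes at a ∈ {0}; Q'(b) = 12(b - 1)(b + 3)(b + 4) vanishes at b ∈ {-4, -3, 1}.
Local minima of P (where P''>0): P(0)=0. Local minima of Q: Q(-4)=288, Q(1)=-87.
So the global minimum of phi is P(0) + Q(1) = 0 − 87 = -87, attained at (0, 1).

(0, 1)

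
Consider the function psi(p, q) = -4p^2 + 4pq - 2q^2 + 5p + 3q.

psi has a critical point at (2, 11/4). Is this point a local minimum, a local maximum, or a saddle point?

The Hessian of psi is constant: H = [[-8, 4], [4, -4]].
det(H) = (-8)·(-4) − 4² = 16.
det(H) > 0 and tr(H) = -12 < 0, so H is negative definite and the point is a local maximum.

local maximum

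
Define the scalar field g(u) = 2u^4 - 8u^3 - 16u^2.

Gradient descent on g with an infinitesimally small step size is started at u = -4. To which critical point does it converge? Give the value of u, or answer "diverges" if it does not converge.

-1

g'(u) = 8u(u - 4)(u + 1), so g'(-4) = -768.
Gradient descent moves in the -g' direction, i.e. u is increasing.
The nearest critical point in that direction is u = -1, where g'' = 40 > 0 (a local minimum). The iterate converges there.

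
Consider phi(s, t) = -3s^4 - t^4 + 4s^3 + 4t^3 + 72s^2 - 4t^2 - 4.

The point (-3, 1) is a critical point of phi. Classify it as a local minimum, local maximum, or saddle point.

The mixed partial ∂²phi/∂s∂t is 0, so the Hessian at any point is diag(phi_ss, phi_tt) = diag(12(-3s^2 + 2s + 12), 4(-3t^2 + 6t - 2)).
At (-3, 1): H = diag(-252, 4).
The eigenvalues have opposite signs, so H is indefinite: a saddle point.

saddle point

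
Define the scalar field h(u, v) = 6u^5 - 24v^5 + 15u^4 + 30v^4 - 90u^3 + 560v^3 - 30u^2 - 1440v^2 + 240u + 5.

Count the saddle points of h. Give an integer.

h separates as a function of u plus a function of v, so ∇h=0 decouples.
∂h/∂u = 30(u - 2)(u - 1)(u + 1)(u + 4) = 0 at u ∈ {-4, -1, 1, 2}; ∂h/∂v = -120v(v - 3)(v - 2)(v + 4) = 0 at v ∈ {-4, 0, 2, 3}.
The Hessian is diagonal: diag(h_uu, h_vv). Second derivatives: h_uu(-4)=-2700, h_uu(-1)=540, h_uu(1)=-300, h_uu(2)=540; h_vv(-4)=20160, h_vv(0)=-2880, h_vv(2)=1440, h_vv(3)=-2520.
Saddle points occur where the two diagonal entries have opposite signs: (-4, -4), (-4, 2), (-1, 0), (-1, 3), (1, -4), (1, 2), (2, 0), (2, 3). Count: 8.

8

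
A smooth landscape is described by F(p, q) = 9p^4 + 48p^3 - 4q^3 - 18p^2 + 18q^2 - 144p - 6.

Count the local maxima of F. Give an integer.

1

F separates as a function of p plus a function of q, so ∇F=0 decouples.
∂F/∂p = 36(p - 1)(p + 1)(p + 4) = 0 at p ∈ {-4, -1, 1}; ∂F/∂q = -12q(q - 3) = 0 at q ∈ {0, 3}.
The Hessian is diagonal: diag(F_pp, F_qq). Second derivatives: F_pp(-4)=540, F_pp(-1)=-216, F_pp(1)=360; F_qq(0)=36, F_qq(3)=-36.
Local maxima occur where both diagonal entries negative: (-1, 3). Count: 1.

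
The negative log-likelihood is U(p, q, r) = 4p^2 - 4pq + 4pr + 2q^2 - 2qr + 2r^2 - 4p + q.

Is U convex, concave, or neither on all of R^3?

U is quadratic, so its Hessian is the constant matrix H = [[8, -4, 4], [-4, 4, -2], [4, -2, 4]].
Leading principal minors: 8, 16, 32.
All positive ⇒ H ≻ 0 ⇒ convex.

convex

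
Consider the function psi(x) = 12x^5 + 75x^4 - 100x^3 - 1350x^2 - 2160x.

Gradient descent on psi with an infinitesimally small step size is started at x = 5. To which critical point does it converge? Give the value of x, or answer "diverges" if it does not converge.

psi'(x) = 60(x - 3)(x + 1)(x + 3)(x + 4), so psi'(5) = 51840.
Gradient descent moves in the -psi' direction, i.e. x is decreasing.
The nearest critical point in that direction is x = 3, where psi'' = 10080 > 0 (a local minimum). The iterate converges there.

3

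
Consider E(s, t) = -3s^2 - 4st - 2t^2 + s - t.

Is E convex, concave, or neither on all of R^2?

E is quadratic, so its Hessian is the constant matrix H = [[-6, -4], [-4, -4]].
det(H) = 8, tr(H) = -10.
det(H) > 0 and tr(H) < 0, so H is negative definite everywhere: concave.

concave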